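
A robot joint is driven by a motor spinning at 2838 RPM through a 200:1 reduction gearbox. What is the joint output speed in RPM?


omega_joint = omega_motor / N = 2838 / 200 = 14.1900

14.1900 RPM


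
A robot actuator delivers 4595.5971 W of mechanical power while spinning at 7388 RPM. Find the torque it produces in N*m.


omega = 7388 * 2*pi/60 = 773.669551 rad/s
tau = P / omega = 4595.5971 / 773.669551 = 5.9400

5.9400 N*m


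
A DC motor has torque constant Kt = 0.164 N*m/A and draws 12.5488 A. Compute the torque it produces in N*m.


tau = Kt * I = 0.164*12.5488 = 2.0580

2.0580 N*m


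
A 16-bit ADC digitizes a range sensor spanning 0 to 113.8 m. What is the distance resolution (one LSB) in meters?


res = range / 2^n = 113.8/2^16 = 113.8/65536 = 0.0017

0.0017 m


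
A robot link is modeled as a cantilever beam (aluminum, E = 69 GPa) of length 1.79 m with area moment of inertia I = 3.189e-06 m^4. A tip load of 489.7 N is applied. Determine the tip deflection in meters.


delta = F*L^3/(3*E*I) = 489.7*1.79^3/(3*6.900e+10*3.189e-06)
      = 2808.5955083/660123 = 0.0043

0.0043 m


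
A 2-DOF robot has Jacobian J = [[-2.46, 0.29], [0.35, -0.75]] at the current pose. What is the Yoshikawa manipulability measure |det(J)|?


det(J) = -2.46*-0.75 - (0.29)*(0.35) = 1.7435
|det(J)| = 1.7435

1.7435


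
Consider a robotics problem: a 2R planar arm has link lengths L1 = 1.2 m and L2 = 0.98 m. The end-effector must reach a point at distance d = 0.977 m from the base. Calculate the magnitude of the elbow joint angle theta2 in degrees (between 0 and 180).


cos(th2) = (d^2 - L1^2 - L2^2)/(2*L1*L2) = (0.977^2 - 1.2^2 - 0.98^2)/(2*1.2*0.98) = -0.61474107
th2 = acos(-0.61474107) = 127.9331 deg

127.9331 degrees


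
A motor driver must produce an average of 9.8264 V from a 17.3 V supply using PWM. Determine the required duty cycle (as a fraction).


D = V_avg/V_supply = 9.8264/17.3 = 0.5680

0.5680


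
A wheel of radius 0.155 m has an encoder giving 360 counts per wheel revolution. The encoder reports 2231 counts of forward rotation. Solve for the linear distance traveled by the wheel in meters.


revs = 2231/360 = 6.197222
d = revs * 2*pi*r = 6.197222 * 2*pi*0.155 = 6.0354

6.0354 m


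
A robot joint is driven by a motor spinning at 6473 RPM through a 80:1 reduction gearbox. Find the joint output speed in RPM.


omega_joint = omega_motor / N = 6473 / 80 = 80.9125

80.9125 RPM


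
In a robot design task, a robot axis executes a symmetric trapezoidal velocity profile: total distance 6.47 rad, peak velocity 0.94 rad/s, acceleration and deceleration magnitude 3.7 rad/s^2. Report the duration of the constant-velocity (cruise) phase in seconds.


t_acc = v/a = 0.254054 s, d_acc = v^2/(2a) = 0.119405 rad each
d_cruise = 6.47 - 2*0.119405 = 6.231190 rad
t_cruise = d_cruise/v = 6.231190/0.94 = 6.6289

6.6289 s


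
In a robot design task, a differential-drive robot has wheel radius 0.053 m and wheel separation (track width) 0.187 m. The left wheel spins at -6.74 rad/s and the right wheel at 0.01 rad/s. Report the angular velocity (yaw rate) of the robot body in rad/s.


omega = r*(wR - wL)/L = 0.053*(0.01 - (-6.74))/0.187 = 1.9131

1.9131 rad/s


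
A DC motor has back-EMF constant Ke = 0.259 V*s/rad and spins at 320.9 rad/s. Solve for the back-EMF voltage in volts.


V_emf = Ke * omega = 0.259*320.9 = 83.1131

83.1131 V


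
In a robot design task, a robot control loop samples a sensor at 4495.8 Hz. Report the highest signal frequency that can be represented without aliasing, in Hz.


f_max = f_s/2 = 4495.8/2 = 2247.9000

2247.9000 Hz


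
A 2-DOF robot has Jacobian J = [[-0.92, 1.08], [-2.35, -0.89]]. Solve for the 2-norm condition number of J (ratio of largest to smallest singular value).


JJ^T eigenvalues: trace(JJ^T) = 8.3274, det(JJ^T) = det(J)^2 = 11.26810624
s_max^2 = (8.3274 + sqrt(24.27316580))/2 = 6.62709024
s_min^2 = (8.3274 - sqrt(24.27316580))/2 = 1.70030976
kappa = s_max/s_min = sqrt(6.62709024/1.70030976) = 1.9742

1.9742


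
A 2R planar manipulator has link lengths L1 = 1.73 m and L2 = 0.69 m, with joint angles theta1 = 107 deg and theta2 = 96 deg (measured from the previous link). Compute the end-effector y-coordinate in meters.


y = L1*sin(th1) + L2*sin(th1+th2) = 1.73*sin(107 deg) + 0.69*sin(203 deg) = 1.3848

1.3848 m


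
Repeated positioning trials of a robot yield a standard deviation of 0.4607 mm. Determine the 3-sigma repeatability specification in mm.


repeatability = 3*sigma = 3*0.4607 = 1.3821

1.3821 mm


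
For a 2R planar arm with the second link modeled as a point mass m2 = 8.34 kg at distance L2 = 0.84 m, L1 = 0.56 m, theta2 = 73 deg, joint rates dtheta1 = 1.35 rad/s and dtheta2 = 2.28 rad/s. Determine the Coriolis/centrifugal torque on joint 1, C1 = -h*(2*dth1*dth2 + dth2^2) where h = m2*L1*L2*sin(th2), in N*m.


h = m2*L1*L2*sin(th2) = 8.34*0.56*0.84*sin(73 deg) = 3.751714
C1 = -h*(2*1.35*2.28 + 2.28^2) = -3.751714*11.3544 = -42.5985

-42.5985 N*m


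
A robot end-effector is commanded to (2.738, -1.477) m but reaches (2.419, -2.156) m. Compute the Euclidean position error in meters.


dx = 2.419 - (2.738) = -0.3190, dy = -2.156 - (-1.477) = -0.6790
err = sqrt(0.101761 + 0.461041) = 0.7502

0.7502 m


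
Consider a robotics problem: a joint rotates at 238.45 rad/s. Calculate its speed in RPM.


RPM = 238.45 * 60/(2*pi) = 2277.0298

2277.0298 RPM


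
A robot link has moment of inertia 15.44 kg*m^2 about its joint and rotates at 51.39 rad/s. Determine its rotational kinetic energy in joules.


KE = (1/2)*I*omega^2 = 0.5*15.44*51.39^2 = 20387.9958

20387.9958 J


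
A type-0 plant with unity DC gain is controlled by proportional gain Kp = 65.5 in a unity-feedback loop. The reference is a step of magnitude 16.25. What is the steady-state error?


e_ss = R/(1 + Kp) = 16.25/(1 + 65.5) = 16.25/66.5000 = 0.2444

0.2444


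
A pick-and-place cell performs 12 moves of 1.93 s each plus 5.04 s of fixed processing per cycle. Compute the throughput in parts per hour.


T_cycle = 12*1.93 + 5.04 = 28.2000 s
rate = 3600/T = 127.6596

127.6596 parts/hour


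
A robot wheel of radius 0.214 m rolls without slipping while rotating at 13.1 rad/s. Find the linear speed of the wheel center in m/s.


v = omega * r = 13.1 * 0.214 = 2.8034

2.8034 m/s


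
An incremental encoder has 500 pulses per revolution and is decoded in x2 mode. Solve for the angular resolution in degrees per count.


resolution = 360 / (PPR * 2) = 360 / 1000 = 0.3600

0.3600 degrees


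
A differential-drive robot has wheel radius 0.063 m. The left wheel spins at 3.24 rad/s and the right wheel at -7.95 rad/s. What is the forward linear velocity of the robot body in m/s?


v = r*(wR + wL)/2 = 0.063*(-7.95 + 3.24)/2 = -0.1484

-0.1484 m/s


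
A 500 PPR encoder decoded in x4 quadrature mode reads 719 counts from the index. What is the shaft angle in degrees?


angle = counts * 360 / (PPR*4) = 719 * 360 / 2000 = 129.4200

129.4200 degrees


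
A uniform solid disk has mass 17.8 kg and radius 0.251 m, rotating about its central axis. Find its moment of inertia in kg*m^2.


I = (1/2)*m*R^2 = 0.5*17.8*0.251^2 = 0.5607

0.5607 kg*m^2


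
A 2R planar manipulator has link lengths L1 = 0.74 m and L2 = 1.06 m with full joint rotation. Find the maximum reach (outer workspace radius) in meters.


r_max = L1 + L2 = 0.74 + 1.06 = 1.8000

1.8000 m


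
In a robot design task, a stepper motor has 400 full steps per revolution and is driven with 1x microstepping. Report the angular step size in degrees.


step = 360/(400*1) = 360/400 = 0.9000

0.9000 degrees


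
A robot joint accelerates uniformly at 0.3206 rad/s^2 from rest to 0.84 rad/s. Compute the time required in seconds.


t = delta_omega / alpha = 0.84 / 0.3206 = 2.6201

2.6201 s


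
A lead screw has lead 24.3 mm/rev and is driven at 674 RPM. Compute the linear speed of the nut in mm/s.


v = lead * (RPM/60) = 24.3*674/60 = 272.9700

272.9700 mm/s


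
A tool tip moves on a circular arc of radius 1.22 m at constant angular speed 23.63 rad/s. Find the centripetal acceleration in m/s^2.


a_c = omega^2 * r = 23.63^2 * 1.22 = 681.2198

681.2198 m/s^2


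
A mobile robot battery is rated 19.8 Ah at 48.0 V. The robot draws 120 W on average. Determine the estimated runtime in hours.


E = 19.8*48.0 = 950.4000 Wh
t = E/P = 950.4000/120 = 7.9200

7.9200 hours


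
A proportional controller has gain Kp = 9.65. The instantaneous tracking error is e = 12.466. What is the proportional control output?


u_P = Kp * e = 9.65 * 12.466 = 120.2969

120.2969


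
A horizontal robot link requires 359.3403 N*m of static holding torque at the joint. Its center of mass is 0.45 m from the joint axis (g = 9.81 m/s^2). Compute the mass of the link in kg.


m = tau / (g*L) = 359.3403 / (9.81 * 0.45) = 81.4000

81.4000 kg


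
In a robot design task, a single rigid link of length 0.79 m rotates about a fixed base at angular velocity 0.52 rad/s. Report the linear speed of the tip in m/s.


v = L*omega = 0.79 * 0.52 = 0.4108

0.4108 m/s


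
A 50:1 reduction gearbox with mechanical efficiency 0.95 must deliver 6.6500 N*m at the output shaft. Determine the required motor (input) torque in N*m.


tau_in = tau_out / (N * eta) = 6.6500 / (50 * 0.95) = 0.1400

0.1400 N*m


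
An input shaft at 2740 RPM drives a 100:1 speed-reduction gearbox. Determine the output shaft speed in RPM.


omega_out = omega_in / N = 2740 / 100 = 27.4000

27.4000 RPM


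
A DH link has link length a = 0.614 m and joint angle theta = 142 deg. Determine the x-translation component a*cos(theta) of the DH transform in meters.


a*cos(theta) = 0.614*cos(142 deg) = -0.4838

-0.4838 m


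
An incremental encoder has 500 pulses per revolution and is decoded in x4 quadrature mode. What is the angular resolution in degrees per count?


resolution = 360 / (PPR * 4) = 360 / 2000 = 0.1800

0.1800 degrees


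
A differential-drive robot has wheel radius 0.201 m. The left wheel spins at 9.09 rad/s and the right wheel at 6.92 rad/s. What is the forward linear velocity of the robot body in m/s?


v = r*(wR + wL)/2 = 0.201*(6.92 + 9.09)/2 = 1.6090

1.6090 m/s


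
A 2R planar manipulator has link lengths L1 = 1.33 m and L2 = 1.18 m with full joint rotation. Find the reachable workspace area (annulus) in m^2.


r_max = L1 + L2 = 2.5100, r_min = |L1 - L2| = 0.1500
A = pi*(r_max^2 - r_min^2) = pi*(6.3001 - 0.0225) = 19.7217

19.7217 m^2


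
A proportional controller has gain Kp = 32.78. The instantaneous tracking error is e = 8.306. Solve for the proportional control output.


u_P = Kp * e = 32.78 * 8.306 = 272.2707

272.2707


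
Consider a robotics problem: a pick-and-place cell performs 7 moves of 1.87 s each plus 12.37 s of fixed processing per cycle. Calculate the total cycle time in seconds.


T = 7*1.87 + 12.37 = 25.4600

25.4600 s


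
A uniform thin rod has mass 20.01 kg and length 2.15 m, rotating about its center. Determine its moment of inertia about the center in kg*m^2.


I = (1/12)*m*L^2 = (1/12)*20.01*2.15^2 = 7.7080

7.7080 kg*m^2


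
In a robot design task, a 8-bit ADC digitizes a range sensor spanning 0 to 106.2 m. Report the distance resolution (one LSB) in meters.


res = range / 2^n = 106.2/2^8 = 106.2/256 = 0.4148

0.4148 m


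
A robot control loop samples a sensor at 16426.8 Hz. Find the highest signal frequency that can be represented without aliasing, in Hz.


f_max = f_s/2 = 16426.8/2 = 8213.4000

8213.4000 Hz


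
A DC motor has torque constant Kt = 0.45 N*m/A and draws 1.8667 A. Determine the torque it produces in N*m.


tau = Kt * I = 0.45*1.8667 = 0.8400

0.8400 N*m


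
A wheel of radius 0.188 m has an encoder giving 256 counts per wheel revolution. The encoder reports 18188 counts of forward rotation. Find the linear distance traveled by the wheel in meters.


revs = 18188/256 = 71.046875
d = revs * 2*pi*r = 71.046875 * 2*pi*0.188 = 83.9233

83.9233 m


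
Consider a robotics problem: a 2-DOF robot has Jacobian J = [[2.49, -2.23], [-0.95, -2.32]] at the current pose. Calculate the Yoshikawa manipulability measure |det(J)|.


det(J) = 2.49*-2.32 - (-2.23)*(-0.95) = -7.8953
|det(J)| = 7.8953

7.8953


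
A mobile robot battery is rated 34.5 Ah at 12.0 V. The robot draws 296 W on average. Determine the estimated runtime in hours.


E = 34.5*12.0 = 414.0000 Wh
t = E/P = 414.0000/296 = 1.3986

1.3986 hours


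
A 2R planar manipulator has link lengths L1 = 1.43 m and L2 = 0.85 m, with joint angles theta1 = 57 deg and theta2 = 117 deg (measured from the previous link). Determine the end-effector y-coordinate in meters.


y = L1*sin(th1) + L2*sin(th1+th2) = 1.43*sin(57 deg) + 0.85*sin(174 deg) = 1.2881

1.2881 m


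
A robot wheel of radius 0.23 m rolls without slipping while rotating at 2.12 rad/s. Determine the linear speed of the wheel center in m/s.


v = omega * r = 2.12 * 0.23 = 0.4876

0.4876 m/s


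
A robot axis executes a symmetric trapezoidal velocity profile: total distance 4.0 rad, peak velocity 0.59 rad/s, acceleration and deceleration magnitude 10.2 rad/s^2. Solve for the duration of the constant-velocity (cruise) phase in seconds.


t_acc = v/a = 0.057843 s, d_acc = v^2/(2a) = 0.017064 rad each
d_cruise = 4.0 - 2*0.017064 = 3.965872 rad
t_cruise = d_cruise/v = 3.965872/0.59 = 6.7218

6.7218 s


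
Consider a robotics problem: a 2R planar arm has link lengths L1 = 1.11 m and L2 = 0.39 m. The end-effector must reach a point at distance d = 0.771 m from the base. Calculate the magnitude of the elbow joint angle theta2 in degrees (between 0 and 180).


cos(th2) = (d^2 - L1^2 - L2^2)/(2*L1*L2) = (0.771^2 - 1.11^2 - 0.39^2)/(2*1.11*0.39) = -0.91217256
th2 = acos(-0.91217256) = 155.8073 deg

155.8073 degrees


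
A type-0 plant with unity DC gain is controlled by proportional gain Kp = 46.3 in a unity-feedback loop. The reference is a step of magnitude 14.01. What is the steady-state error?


e_ss = R/(1 + Kp) = 14.01/(1 + 46.3) = 14.01/47.3000 = 0.2962

0.2962


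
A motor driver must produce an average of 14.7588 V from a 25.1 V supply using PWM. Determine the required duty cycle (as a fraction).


D = V_avg/V_supply = 14.7588/25.1 = 0.5880

0.5880


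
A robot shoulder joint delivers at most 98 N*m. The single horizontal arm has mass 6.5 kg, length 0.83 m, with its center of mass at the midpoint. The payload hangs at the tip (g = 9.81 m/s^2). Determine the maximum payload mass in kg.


tau_arm = m_arm*g*(L/2) = 6.5*9.81*0.83/2 = 26.4625 N*m
tau_payload = tau_max - tau_arm = 98 - 26.4625 = 71.5375
m_payload = tau_payload / (g*L) = 71.5375 / (9.81*0.83) = 8.7859

8.7859 kg


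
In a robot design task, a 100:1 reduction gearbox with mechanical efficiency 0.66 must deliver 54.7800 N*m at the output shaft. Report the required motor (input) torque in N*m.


tau_in = tau_out / (N * eta) = 54.7800 / (100 * 0.66) = 0.8300

0.8300 N*m


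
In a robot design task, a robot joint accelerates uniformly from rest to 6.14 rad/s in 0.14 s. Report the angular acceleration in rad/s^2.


alpha = delta_omega / t = 6.14 / 0.14 = 43.8571

43.8571 rad/s^2


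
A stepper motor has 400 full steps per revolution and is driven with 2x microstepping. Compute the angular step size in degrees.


step = 360/(400*2) = 360/800 = 0.4500

0.4500 degrees


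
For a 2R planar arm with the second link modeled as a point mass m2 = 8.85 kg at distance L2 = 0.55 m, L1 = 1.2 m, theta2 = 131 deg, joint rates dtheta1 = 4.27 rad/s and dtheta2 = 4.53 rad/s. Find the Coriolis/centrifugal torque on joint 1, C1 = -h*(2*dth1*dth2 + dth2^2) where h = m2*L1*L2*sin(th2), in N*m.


h = m2*L1*L2*sin(th2) = 8.85*1.2*0.55*sin(131 deg) = 4.408259
C1 = -h*(2*4.27*4.53 + 4.53^2) = -4.408259*59.2071 = -261.0002

-261.0002 N*m


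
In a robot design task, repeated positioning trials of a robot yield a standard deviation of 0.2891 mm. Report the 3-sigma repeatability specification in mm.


repeatability = 3*sigma = 3*0.2891 = 0.8673

0.8673 mm


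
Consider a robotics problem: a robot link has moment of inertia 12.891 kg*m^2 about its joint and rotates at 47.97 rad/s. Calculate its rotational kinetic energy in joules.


KE = (1/2)*I*omega^2 = 0.5*12.891*47.97^2 = 14831.8748

14831.8748 J


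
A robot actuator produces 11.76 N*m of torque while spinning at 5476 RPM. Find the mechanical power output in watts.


omega = 5476 * 2*pi/60 = 573.445379 rad/s
P = tau * omega = 11.76 * 573.445379 = 6743.7177

6743.7177 W


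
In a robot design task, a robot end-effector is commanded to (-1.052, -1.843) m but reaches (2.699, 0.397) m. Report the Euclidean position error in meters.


dx = 2.699 - (-1.052) = 3.7510, dy = 0.397 - (-1.843) = 2.2400
err = sqrt(14.070001 + 5.017600) = 4.3689

4.3689 m


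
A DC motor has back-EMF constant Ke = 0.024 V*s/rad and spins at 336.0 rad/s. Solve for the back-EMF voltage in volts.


V_emf = Ke * omega = 0.024*336.0 = 8.0640

8.0640 V


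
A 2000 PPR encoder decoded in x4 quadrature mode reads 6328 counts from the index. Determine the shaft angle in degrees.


angle = counts * 360 / (PPR*4) = 6328 * 360 / 8000 = 284.7600

284.7600 degrees


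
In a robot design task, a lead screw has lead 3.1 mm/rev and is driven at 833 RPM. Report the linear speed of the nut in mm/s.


v = lead * (RPM/60) = 3.1*833/60 = 43.0383

43.0383 mm/s


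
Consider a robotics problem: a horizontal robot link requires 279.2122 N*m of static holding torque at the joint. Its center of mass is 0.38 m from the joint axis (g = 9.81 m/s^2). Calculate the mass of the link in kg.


m = tau / (g*L) = 279.2122 / (9.81 * 0.38) = 74.9000

74.9000 kg


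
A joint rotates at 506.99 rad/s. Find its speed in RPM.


RPM = 506.99 * 60/(2*pi) = 4841.3979

4841.3979 RPM


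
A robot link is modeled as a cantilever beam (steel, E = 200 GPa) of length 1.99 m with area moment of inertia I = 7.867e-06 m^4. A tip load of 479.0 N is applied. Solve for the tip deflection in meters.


delta = F*L^3/(3*E*I) = 479.0*1.99^3/(3*2.000e+11*7.867e-06)
      = 3774.806921/4720200 = 7.9971e-04

7.9971e-04 m


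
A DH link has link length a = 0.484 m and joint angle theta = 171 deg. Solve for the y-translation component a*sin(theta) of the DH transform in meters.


a*sin(theta) = 0.484*sin(171 deg) = 0.0757

0.0757 m


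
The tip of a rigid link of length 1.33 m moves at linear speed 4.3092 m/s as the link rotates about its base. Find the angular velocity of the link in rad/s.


omega = v / L = 4.3092 / 1.33 = 3.2400

3.2400 rad/s


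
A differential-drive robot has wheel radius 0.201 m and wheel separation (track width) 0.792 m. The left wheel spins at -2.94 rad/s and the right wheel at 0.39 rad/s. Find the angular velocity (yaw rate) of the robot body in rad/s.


omega = r*(wR - wL)/L = 0.201*(0.39 - (-2.94))/0.792 = 0.8451

0.8451 rad/s


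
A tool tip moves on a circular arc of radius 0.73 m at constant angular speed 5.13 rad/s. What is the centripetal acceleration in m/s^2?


a_c = omega^2 * r = 5.13^2 * 0.73 = 19.2113

19.2113 m/s^2


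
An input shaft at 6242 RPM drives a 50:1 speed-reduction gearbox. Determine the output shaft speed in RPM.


omega_out = omega_in / N = 6242 / 50 = 124.8400

124.8400 RPM


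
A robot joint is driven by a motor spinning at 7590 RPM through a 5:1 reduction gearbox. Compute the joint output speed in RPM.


omega_joint = omega_motor / N = 7590 / 5 = 1518.0000

1518.0000 RPM


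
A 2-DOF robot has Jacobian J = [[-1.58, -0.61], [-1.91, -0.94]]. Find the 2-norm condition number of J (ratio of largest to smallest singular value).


JJ^T eigenvalues: trace(JJ^T) = 7.4002, det(JJ^T) = det(J)^2 = 0.10246401
s_max^2 = (7.4002 + sqrt(54.35310400))/2 = 7.38632788
s_min^2 = (7.4002 - sqrt(54.35310400))/2 = 0.01387212
kappa = s_max/s_min = sqrt(7.38632788/0.01387212) = 23.0751

23.0751


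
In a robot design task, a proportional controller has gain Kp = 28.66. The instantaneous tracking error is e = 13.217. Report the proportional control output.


u_P = Kp * e = 28.66 * 13.217 = 378.7992

378.7992


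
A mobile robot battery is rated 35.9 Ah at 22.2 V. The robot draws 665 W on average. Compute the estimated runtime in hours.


E = 35.9*22.2 = 796.9800 Wh
t = E/P = 796.9800/665 = 1.1985

1.1985 hours


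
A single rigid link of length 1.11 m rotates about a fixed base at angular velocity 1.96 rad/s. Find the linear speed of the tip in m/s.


v = L*omega = 1.11 * 1.96 = 2.1756

2.1756 m/s


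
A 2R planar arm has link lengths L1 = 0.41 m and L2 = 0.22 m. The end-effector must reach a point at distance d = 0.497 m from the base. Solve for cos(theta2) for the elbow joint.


cos(th2) = (d^2 - L1^2 - L2^2)/(2*L1*L2) = (0.497^2 - 0.41^2 - 0.22^2)/(2*0.41*0.22) = 0.1691

0.1691


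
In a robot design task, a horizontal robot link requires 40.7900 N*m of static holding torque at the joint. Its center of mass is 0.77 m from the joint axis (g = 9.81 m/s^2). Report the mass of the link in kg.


m = tau / (g*L) = 40.7900 / (9.81 * 0.77) = 5.4000

5.4000 kg


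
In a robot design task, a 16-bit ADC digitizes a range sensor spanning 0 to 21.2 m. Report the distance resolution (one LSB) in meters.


res = range / 2^n = 21.2/2^16 = 21.2/65536 = 3.2349e-04

3.2349e-04 m


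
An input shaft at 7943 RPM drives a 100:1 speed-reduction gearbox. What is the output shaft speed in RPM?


omega_out = omega_in / N = 7943 / 100 = 79.4300

79.4300 RPM


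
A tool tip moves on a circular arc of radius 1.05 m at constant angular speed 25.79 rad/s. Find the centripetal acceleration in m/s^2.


a_c = omega^2 * r = 25.79^2 * 1.05 = 698.3803

698.3803 m/s^2


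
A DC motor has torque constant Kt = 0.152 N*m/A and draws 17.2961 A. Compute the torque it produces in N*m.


tau = Kt * I = 0.152*17.2961 = 2.6290

2.6290 N*m


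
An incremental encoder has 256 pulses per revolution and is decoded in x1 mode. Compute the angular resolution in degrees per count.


resolution = 360 / (PPR * 1) = 360 / 256 = 1.4062

1.4062 degrees


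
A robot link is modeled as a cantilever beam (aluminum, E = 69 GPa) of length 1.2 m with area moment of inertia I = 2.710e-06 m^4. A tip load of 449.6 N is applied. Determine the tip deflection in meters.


delta = F*L^3/(3*E*I) = 449.6*1.2^3/(3*6.900e+10*2.710e-06)
      = 776.9088/560970 = 0.0014

0.0014 m


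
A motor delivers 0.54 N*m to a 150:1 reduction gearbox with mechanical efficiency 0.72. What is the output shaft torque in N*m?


tau_out = tau_in * N * eta = 0.54 * 150 * 0.72 = 58.3200

58.3200 N*m


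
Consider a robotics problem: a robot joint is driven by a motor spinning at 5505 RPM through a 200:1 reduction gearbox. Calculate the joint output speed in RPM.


omega_joint = omega_motor / N = 5505 / 200 = 27.5250

27.5250 RPM


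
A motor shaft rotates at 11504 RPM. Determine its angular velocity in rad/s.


omega = 11504 * 2*pi/60 = 1204.6961

1204.6961 rad/s


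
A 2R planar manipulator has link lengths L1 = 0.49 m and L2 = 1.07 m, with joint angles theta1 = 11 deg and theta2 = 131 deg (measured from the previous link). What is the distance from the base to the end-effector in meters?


x = L1*cos(th1) + L2*cos(th1+th2) = -0.362174
y = L1*sin(th1) + L2*sin(th1+th2) = 0.752254
d = sqrt(x^2 + y^2) = sqrt(0.131170 + 0.565886) = 0.8349

0.8349 m


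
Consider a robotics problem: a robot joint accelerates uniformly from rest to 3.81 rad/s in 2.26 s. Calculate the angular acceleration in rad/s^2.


alpha = delta_omega / t = 3.81 / 2.26 = 1.6858

1.6858 rad/s^2


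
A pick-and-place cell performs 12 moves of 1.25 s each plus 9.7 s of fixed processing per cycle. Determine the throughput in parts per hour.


T_cycle = 12*1.25 + 9.7 = 24.7000 s
rate = 3600/T = 145.7490

145.7490 parts/hour


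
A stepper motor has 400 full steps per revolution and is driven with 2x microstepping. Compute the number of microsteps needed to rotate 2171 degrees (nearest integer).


step_size = 360/(400*2) = 360/800 = 0.450000 deg
n = 2171/(360/800) = 2171*800/360 = 4824.4444 -> 4824

4824 steps


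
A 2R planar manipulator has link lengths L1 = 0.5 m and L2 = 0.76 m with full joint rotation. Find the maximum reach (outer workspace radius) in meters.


r_max = L1 + L2 = 0.5 + 0.76 = 1.2600

1.2600 m


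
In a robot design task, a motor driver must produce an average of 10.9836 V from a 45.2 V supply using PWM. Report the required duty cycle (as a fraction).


D = V_avg/V_supply = 10.9836/45.2 = 0.2430

0.2430


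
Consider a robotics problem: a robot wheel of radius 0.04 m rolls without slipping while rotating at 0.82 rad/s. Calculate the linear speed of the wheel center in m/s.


v = omega * r = 0.82 * 0.04 = 0.0328

0.0328 m/s


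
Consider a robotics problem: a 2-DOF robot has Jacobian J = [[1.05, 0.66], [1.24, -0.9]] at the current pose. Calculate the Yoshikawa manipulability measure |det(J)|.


det(J) = 1.05*-0.9 - (0.66)*(1.24) = -1.7634
|det(J)| = 1.7634

1.7634


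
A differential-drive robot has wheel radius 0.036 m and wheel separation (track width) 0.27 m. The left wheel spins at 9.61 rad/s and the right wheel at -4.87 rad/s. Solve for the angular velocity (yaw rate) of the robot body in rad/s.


omega = r*(wR - wL)/L = 0.036*(-4.87 - (9.61))/0.27 = -1.9307

-1.9307 rad/s


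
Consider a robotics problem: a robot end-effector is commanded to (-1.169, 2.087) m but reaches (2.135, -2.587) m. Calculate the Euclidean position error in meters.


dx = 2.135 - (-1.169) = 3.3040, dy = -2.587 - (2.087) = -4.6740
err = sqrt(10.916416 + 21.846276) = 5.7239

5.7239 m


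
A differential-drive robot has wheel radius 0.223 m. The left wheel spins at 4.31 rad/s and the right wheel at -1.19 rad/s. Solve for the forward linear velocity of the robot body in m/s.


v = r*(wR + wL)/2 = 0.223*(-1.19 + 4.31)/2 = 0.3479

0.3479 m/s


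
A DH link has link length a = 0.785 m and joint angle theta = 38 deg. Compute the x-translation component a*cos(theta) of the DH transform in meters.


a*cos(theta) = 0.785*cos(38 deg) = 0.6186

0.6186 m


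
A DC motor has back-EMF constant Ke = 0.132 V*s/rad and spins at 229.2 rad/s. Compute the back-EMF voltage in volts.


V_emf = Ke * omega = 0.132*229.2 = 30.2544

30.2544 V


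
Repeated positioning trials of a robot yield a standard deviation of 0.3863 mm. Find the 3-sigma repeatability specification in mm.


repeatability = 3*sigma = 3*0.3863 = 1.1589

1.1589 mm


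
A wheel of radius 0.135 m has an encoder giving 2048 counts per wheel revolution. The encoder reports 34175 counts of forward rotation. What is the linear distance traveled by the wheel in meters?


revs = 34175/2048 = 16.687012
d = revs * 2*pi*r = 16.687012 * 2*pi*0.135 = 14.1544

14.1544 m


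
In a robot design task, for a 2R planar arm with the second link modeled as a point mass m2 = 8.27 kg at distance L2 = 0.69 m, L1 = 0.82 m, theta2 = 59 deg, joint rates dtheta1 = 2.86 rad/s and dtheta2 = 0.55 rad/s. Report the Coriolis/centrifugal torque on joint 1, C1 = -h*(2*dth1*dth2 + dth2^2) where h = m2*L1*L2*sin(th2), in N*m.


h = m2*L1*L2*sin(th2) = 8.27*0.82*0.69*sin(59 deg) = 4.010828
C1 = -h*(2*2.86*0.55 + 0.55^2) = -4.010828*3.4485 = -13.8313

-13.8313 N*m


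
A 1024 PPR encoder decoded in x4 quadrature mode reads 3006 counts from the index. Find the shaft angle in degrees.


angle = counts * 360 / (PPR*4) = 3006 * 360 / 4096 = 264.1992

264.1992 degrees


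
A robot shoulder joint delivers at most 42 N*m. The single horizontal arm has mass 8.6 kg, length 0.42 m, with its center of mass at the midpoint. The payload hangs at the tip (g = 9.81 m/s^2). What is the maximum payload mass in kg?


tau_arm = m_arm*g*(L/2) = 8.6*9.81*0.42/2 = 17.7169 N*m
tau_payload = tau_max - tau_arm = 42 - 17.7169 = 24.2831
m_payload = tau_payload / (g*L) = 24.2831 / (9.81*0.42) = 5.8937

5.8937 kg


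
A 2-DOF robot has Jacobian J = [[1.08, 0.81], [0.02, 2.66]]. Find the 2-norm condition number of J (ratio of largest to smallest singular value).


JJ^T eigenvalues: trace(JJ^T) = 8.8985, det(JJ^T) = det(J)^2 = 8.16016356
s_max^2 = (8.8985 + sqrt(46.54264801))/2 = 7.86035862
s_min^2 = (8.8985 - sqrt(46.54264801))/2 = 1.03814138
kappa = s_max/s_min = sqrt(7.86035862/1.03814138) = 2.7516

2.7516


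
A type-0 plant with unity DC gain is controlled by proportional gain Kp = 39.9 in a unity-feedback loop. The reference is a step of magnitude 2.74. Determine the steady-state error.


e_ss = R/(1 + Kp) = 2.74/(1 + 39.9) = 2.74/40.9000 = 0.0670

0.0670


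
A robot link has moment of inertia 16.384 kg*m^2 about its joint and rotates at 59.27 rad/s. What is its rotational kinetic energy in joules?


KE = (1/2)*I*omega^2 = 0.5*16.384*59.27^2 = 28777.9463

28777.9463 J


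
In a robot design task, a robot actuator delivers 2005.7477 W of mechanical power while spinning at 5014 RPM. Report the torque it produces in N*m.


omega = 5014 * 2*pi/60 = 525.064852 rad/s
tau = P / omega = 2005.7477 / 525.064852 = 3.8200

3.8200 N*m


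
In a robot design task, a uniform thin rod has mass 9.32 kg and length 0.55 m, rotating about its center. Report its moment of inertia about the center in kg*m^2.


I = (1/12)*m*L^2 = (1/12)*9.32*0.55^2 = 0.2349

0.2349 kg*m^2


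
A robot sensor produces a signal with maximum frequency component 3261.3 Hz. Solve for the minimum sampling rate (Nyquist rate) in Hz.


f_s,min = 2*f_max = 2*3261.3 = 6522.6000

6522.6000 Hz


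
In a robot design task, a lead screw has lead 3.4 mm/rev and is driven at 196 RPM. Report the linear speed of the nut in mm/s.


v = lead * (RPM/60) = 3.4*196/60 = 11.1067

11.1067 mm/s


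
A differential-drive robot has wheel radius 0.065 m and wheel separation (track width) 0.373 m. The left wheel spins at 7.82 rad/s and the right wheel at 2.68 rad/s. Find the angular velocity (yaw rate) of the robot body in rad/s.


omega = r*(wR - wL)/L = 0.065*(2.68 - (7.82))/0.373 = -0.8957

-0.8957 rad/s


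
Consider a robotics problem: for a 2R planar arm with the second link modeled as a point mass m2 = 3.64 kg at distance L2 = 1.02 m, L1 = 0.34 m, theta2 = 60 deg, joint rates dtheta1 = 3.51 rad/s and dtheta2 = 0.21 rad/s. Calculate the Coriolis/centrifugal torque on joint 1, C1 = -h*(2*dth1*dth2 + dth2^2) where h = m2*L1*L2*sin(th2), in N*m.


h = m2*L1*L2*sin(th2) = 3.64*0.34*1.02*sin(60 deg) = 1.093229
C1 = -h*(2*3.51*0.21 + 0.21^2) = -1.093229*1.5183 = -1.6598

-1.6598 N*m


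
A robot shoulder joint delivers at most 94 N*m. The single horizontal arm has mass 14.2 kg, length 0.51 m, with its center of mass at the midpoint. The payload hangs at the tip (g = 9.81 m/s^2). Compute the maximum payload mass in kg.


tau_arm = m_arm*g*(L/2) = 14.2*9.81*0.51/2 = 35.5220 N*m
tau_payload = tau_max - tau_arm = 94 - 35.5220 = 58.4780
m_payload = tau_payload / (g*L) = 58.4780 / (9.81*0.51) = 11.6884

11.6884 kg


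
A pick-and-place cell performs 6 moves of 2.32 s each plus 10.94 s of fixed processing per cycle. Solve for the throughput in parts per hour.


T_cycle = 6*2.32 + 10.94 = 24.8600 s
rate = 3600/T = 144.8109

144.8109 parts/hour


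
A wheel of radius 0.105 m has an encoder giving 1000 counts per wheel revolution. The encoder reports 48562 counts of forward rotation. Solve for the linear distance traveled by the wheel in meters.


revs = 48562/1000 = 48.562000
d = revs * 2*pi*r = 48.562000 * 2*pi*0.105 = 32.0380

32.0380 m


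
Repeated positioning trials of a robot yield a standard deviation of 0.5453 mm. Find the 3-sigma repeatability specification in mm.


repeatability = 3*sigma = 3*0.5453 = 1.6359

1.6359 mm


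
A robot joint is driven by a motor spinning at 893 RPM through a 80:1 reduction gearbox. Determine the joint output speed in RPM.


omega_joint = omega_motor / N = 893 / 80 = 11.1625

11.1625 RPM


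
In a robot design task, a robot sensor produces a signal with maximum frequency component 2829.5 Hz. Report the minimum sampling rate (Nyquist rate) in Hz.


f_s,min = 2*f_max = 2*2829.5 = 5659.0000

5659.0000 Hz


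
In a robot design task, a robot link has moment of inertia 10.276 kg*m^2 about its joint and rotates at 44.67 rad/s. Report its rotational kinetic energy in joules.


KE = (1/2)*I*omega^2 = 0.5*10.276*44.67^2 = 10252.4109

10252.4109 J


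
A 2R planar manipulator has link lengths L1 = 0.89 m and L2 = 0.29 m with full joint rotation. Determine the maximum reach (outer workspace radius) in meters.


r_max = L1 + L2 = 0.89 + 0.29 = 1.1800

1.1800 m


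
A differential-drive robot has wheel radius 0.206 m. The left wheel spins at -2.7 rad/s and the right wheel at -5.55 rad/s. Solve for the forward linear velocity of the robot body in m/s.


v = r*(wR + wL)/2 = 0.206*(-5.55 + -2.7)/2 = -0.8498

-0.8498 m/s


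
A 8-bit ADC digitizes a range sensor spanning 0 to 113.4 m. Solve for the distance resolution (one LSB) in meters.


res = range / 2^n = 113.4/2^8 = 113.4/256 = 0.4430

0.4430 m


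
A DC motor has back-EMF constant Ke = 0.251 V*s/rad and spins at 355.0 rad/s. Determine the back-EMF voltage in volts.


V_emf = Ke * omega = 0.251*355.0 = 89.1050

89.1050 V


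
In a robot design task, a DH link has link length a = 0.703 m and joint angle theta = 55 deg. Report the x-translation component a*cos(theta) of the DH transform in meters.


a*cos(theta) = 0.703*cos(55 deg) = 0.4032

0.4032 m


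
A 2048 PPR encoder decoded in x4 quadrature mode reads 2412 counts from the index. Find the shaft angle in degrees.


angle = counts * 360 / (PPR*4) = 2412 * 360 / 8192 = 105.9961

105.9961 degrees


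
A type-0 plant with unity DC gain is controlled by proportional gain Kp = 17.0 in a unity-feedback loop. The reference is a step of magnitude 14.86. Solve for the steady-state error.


e_ss = R/(1 + Kp) = 14.86/(1 + 17.0) = 14.86/18.0000 = 0.8256

0.8256


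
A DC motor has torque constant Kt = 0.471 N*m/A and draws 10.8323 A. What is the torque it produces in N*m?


tau = Kt * I = 0.471*10.8323 = 5.1020

5.1020 N*m


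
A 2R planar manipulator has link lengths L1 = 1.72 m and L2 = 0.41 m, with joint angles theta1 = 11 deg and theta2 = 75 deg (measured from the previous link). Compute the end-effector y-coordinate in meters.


y = L1*sin(th1) + L2*sin(th1+th2) = 1.72*sin(11 deg) + 0.41*sin(86 deg) = 0.7372

0.7372 m


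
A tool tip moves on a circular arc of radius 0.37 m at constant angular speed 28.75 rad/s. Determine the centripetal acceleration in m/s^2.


a_c = omega^2 * r = 28.75^2 * 0.37 = 305.8281

305.8281 m/s^2


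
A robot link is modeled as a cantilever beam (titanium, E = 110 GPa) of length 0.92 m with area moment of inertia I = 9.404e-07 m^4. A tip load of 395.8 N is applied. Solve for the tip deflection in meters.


delta = F*L^3/(3*E*I) = 395.8*0.92^3/(3*1.100e+11*9.404e-07)
      = 308.2047104/310332 = 9.9315e-04

9.9315e-04 m


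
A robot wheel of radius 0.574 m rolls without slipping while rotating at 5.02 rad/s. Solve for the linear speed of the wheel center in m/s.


v = omega * r = 5.02 * 0.574 = 2.8815

2.8815 m/s


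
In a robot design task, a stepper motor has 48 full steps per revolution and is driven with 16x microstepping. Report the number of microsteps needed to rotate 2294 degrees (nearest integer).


step_size = 360/(48*16) = 360/768 = 0.468750 deg
n = 2294/(360/768) = 2294*768/360 = 4893.8667 -> 4894

4894 steps


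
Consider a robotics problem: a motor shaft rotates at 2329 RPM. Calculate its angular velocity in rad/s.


omega = 2329 * 2*pi/60 = 243.8923

243.8923 rad/s


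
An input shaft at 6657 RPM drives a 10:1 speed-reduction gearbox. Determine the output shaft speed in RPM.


omega_out = omega_in / N = 6657 / 10 = 665.7000

665.7000 RPM


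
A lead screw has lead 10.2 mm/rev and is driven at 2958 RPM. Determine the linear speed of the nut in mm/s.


v = lead * (RPM/60) = 10.2*2958/60 = 502.8600

502.8600 mm/s


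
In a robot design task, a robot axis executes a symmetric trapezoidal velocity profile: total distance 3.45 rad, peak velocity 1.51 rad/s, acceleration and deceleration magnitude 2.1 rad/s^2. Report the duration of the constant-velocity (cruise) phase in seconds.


t_acc = v/a = 0.719048 s, d_acc = v^2/(2a) = 0.542881 rad each
d_cruise = 3.45 - 2*0.542881 = 2.364238 rad
t_cruise = d_cruise/v = 2.364238/1.51 = 1.5657

1.5657 s


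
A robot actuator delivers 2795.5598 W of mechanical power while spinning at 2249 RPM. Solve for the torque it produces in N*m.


omega = 2249 * 2*pi/60 = 235.514729 rad/s
tau = P / omega = 2795.5598 / 235.514729 = 11.8700

11.8700 N*m


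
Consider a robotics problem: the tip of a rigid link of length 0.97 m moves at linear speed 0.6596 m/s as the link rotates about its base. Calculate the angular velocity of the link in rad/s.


omega = v / L = 0.6596 / 0.97 = 0.6800

0.6800 rad/s


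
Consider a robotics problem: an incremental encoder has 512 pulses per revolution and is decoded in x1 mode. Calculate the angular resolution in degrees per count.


resolution = 360 / (PPR * 1) = 360 / 512 = 0.7031

0.7031 degrees


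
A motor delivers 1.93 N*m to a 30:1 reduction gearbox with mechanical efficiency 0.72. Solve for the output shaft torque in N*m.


tau_out = tau_in * N * eta = 1.93 * 30 * 0.72 = 41.6880

41.6880 N*m


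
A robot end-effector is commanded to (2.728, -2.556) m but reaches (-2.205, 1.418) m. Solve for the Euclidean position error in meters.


dx = -2.205 - (2.728) = -4.9330, dy = 1.418 - (-2.556) = 3.9740
err = sqrt(24.334489 + 15.792676) = 6.3346

6.3346 m


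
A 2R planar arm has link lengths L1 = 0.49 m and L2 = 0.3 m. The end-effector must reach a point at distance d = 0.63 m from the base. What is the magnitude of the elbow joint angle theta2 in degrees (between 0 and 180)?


cos(th2) = (d^2 - L1^2 - L2^2)/(2*L1*L2) = (0.63^2 - 0.49^2 - 0.3^2)/(2*0.49*0.3) = 0.22721088
th2 = acos(0.22721088) = 76.8671 deg

76.8671 degrees


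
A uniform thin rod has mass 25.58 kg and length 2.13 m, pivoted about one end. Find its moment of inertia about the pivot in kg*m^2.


I = (1/3)*m*L^2 = (1/3)*25.58*2.13^2 = 38.6846

38.6846 kg*m^2


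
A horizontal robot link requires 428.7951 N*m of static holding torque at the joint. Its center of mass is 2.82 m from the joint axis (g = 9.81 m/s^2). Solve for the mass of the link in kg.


m = tau / (g*L) = 428.7951 / (9.81 * 2.82) = 15.5000

15.5000 kg


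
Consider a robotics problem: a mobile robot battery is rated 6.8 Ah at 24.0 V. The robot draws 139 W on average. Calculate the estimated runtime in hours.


E = 6.8*24.0 = 163.2000 Wh
t = E/P = 163.2000/139 = 1.1741

1.1741 hours


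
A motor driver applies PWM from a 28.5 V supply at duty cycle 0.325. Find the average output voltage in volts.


V_avg = V_supply * D = 28.5*0.325 = 9.2625

9.2625 V


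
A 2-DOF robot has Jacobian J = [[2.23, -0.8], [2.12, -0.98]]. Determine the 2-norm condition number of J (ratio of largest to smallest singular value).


JJ^T eigenvalues: trace(JJ^T) = 11.0677, det(JJ^T) = det(J)^2 = 0.23951236
s_max^2 = (11.0677 + sqrt(121.53593385))/2 = 11.04601686
s_min^2 = (11.0677 - sqrt(121.53593385))/2 = 0.02168314
kappa = s_max/s_min = sqrt(11.04601686/0.02168314) = 22.5705

22.5705


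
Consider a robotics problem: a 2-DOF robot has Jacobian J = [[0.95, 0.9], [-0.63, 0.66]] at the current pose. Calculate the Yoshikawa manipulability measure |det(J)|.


det(J) = 0.95*0.66 - (0.9)*(-0.63) = 1.1940
|det(J)| = 1.1940

1.1940
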